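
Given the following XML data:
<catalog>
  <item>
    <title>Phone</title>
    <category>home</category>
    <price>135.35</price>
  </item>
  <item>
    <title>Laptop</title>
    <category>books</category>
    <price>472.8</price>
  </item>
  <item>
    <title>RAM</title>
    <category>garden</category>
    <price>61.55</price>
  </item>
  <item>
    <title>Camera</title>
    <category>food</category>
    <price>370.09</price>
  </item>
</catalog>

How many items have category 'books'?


Scanning <item> elements for <category>books</category>:
  Item 2: Laptop -> MATCH
Count: 1

ANSWER: 1


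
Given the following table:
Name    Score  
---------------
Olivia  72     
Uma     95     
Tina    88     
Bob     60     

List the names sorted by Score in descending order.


Sorting by Score (descending):
  Uma: 95
  Tina: 88
  Olivia: 72
  Bob: 60


ANSWER: Uma, Tina, Olivia, Bob


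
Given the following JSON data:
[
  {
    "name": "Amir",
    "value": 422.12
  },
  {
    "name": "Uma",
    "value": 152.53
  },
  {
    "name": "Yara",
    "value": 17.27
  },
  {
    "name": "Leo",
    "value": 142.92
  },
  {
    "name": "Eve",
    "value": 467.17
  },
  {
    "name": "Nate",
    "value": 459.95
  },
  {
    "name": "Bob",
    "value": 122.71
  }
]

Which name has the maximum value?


Comparing values:
  Amir: 422.12
  Uma: 152.53
  Yara: 17.27
  Leo: 142.92
  Eve: 467.17
  Nate: 459.95
  Bob: 122.71
Maximum: Eve (467.17)

ANSWER: Eve


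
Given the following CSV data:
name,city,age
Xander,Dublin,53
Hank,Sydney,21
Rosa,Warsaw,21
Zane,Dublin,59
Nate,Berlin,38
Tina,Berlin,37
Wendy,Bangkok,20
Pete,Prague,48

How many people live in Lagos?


Scanning city column for 'Lagos':
Total matches: 0

ANSWER: 0


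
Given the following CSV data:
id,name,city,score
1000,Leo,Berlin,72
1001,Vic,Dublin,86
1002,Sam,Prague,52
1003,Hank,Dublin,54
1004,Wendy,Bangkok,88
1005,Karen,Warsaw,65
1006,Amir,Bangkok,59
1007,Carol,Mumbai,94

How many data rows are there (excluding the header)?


Counting rows (excluding header):
Header: id,name,city,score
Data rows: 8

ANSWER: 8


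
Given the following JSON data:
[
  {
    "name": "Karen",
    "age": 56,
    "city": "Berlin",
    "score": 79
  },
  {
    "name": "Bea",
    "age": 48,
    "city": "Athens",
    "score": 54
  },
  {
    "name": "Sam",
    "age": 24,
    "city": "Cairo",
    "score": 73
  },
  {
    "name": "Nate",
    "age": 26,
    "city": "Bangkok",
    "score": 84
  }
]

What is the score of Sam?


Looking up record where name = Sam
Record index: 2
Field 'score' = 73

ANSWER: 73


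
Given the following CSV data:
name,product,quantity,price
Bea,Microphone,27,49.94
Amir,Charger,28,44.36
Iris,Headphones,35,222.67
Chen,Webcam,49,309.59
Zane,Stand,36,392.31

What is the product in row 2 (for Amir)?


Row 2: Amir
Column 'product' = Charger

ANSWER: Charger


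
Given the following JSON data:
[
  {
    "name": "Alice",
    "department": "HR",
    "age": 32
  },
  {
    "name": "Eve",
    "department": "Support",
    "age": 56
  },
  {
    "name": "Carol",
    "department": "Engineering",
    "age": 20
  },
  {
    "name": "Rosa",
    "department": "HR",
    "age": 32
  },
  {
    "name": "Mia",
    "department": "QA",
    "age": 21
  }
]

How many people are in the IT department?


Scanning records for department = IT
  No matches found
Count: 0

ANSWER: 0


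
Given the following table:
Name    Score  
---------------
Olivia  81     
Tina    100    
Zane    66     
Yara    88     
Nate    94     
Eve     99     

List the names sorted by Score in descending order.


Sorting by Score (descending):
  Tina: 100
  Eve: 99
  Nate: 94
  Yara: 88
  Olivia: 81
  Zane: 66


ANSWER: Tina, Eve, Nate, Yara, Olivia, Zane


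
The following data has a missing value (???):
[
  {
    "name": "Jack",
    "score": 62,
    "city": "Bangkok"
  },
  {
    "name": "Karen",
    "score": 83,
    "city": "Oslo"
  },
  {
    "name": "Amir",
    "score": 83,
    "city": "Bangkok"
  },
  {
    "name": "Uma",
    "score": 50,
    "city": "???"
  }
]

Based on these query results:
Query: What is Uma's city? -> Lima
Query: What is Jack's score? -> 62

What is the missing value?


The missing value is Uma's city
From query: Uma's city = Lima

ANSWER: Lima


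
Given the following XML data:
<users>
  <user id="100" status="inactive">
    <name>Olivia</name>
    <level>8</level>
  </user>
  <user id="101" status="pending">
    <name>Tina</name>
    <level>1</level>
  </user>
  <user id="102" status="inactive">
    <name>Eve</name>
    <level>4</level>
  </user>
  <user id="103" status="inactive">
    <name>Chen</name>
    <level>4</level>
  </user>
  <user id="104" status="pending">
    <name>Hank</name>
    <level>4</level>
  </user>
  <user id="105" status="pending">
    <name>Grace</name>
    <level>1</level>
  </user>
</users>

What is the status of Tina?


Finding user with name = Tina
user id="101" status="pending"

ANSWER: pending


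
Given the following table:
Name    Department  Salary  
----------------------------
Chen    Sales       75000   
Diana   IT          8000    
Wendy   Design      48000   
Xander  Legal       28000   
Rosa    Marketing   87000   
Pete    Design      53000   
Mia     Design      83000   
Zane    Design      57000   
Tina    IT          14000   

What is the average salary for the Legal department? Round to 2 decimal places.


Legal department members:
  Xander: 28000
Sum = 28000
Count = 1
Average = 28000 / 1 = 28000.00

ANSWER: 28000.00


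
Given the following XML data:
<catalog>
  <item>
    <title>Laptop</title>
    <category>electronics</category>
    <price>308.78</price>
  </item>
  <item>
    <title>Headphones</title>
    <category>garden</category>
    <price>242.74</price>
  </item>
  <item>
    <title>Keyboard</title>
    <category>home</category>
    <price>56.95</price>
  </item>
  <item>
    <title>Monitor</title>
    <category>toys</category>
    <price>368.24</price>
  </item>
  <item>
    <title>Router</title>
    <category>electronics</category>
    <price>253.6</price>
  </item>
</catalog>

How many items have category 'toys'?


Scanning <item> elements for <category>toys</category>:
  Item 4: Monitor -> MATCH
Count: 1

ANSWER: 1


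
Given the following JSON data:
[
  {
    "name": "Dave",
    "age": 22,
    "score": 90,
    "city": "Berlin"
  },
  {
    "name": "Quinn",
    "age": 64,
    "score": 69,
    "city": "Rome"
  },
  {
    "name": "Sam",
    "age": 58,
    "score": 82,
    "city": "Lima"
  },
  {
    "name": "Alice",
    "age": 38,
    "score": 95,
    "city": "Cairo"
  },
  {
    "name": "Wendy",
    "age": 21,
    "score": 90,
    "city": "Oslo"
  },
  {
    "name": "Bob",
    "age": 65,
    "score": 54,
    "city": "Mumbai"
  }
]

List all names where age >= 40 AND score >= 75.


Checking both conditions:
  Dave (age=22, score=90) -> no
  Quinn (age=64, score=69) -> no
  Sam (age=58, score=82) -> YES
  Alice (age=38, score=95) -> no
  Wendy (age=21, score=90) -> no
  Bob (age=65, score=54) -> no


ANSWER: Sam


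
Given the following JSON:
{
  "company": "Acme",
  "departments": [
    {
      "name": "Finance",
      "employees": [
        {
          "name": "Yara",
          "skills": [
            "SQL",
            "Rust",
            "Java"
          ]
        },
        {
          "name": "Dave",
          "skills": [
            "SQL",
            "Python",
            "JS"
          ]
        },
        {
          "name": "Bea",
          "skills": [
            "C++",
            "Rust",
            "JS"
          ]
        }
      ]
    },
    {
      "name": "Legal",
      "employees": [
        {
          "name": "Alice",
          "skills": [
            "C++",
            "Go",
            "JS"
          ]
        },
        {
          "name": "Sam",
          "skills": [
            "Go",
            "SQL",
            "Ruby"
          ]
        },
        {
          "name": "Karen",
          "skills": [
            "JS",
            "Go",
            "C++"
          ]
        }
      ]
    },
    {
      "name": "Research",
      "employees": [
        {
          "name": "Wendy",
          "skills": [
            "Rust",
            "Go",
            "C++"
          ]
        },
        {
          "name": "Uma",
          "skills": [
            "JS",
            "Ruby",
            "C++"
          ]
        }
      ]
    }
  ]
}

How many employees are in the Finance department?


Path: departments[0].employees
Count: 3

ANSWER: 3


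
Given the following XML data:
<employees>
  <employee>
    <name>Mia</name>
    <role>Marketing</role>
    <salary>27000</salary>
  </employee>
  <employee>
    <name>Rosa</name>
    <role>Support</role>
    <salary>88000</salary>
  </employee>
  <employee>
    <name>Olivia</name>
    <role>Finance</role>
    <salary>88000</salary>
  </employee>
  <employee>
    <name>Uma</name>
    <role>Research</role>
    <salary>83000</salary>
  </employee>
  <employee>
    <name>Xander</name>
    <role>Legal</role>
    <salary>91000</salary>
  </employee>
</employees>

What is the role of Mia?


Searching for <employee> with <name>Mia</name>
Found at position 1
<role>Marketing</role>

ANSWER: Marketing


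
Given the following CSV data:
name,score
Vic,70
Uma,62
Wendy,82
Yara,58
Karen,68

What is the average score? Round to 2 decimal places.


Scores: 70, 62, 82, 58, 68
Sum = 340
Count = 5
Average = 340 / 5 = 68.00

ANSWER: 68.00


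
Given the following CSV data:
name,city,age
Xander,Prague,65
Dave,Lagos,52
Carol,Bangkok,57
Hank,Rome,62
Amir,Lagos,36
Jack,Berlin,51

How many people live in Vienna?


Scanning city column for 'Vienna':
Total matches: 0

ANSWER: 0


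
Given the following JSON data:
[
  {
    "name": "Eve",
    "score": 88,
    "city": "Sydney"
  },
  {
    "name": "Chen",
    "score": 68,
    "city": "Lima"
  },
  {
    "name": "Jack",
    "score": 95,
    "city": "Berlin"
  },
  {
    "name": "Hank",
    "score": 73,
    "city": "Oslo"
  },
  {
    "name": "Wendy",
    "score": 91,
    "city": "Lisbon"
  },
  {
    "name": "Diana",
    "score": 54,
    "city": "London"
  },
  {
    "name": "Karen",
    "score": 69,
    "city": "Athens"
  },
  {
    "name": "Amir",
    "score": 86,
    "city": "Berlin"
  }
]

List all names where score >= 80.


Filtering records where score >= 80:
  Eve (score=88) -> YES
  Chen (score=68) -> no
  Jack (score=95) -> YES
  Hank (score=73) -> no
  Wendy (score=91) -> YES
  Diana (score=54) -> no
  Karen (score=69) -> no
  Amir (score=86) -> YES


ANSWER: Eve, Jack, Wendy, Amir


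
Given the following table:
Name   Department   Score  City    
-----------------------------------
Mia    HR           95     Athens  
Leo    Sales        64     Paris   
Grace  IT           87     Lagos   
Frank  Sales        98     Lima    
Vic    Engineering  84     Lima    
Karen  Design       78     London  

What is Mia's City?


Row 1: Mia
City = Athens

ANSWER: Athens


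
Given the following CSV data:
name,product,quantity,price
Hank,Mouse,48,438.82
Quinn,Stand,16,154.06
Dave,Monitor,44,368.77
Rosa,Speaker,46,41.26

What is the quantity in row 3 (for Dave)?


Row 3: Dave
Column 'quantity' = 44

ANSWER: 44


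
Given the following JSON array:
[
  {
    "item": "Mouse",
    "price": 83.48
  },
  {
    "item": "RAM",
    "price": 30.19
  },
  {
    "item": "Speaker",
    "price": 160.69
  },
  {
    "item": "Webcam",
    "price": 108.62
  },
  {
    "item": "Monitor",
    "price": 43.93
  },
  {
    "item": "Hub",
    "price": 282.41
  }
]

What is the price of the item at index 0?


Array index 0 -> Mouse
price = 83.48

ANSWER: 83.48


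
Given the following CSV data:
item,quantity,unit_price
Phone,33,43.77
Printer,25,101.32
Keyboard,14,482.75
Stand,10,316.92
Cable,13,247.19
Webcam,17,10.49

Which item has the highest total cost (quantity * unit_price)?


Computing row totals:
  Phone: 1444.41
  Printer: 2533.0
  Keyboard: 6758.5
  Stand: 3169.2
  Cable: 3213.47
  Webcam: 178.33
Maximum: Keyboard (6758.5)

ANSWER: Keyboard


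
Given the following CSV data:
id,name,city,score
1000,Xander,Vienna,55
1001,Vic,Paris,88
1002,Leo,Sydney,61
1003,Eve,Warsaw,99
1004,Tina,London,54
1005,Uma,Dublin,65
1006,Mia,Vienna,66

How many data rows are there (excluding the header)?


Counting rows (excluding header):
Header: id,name,city,score
Data rows: 7

ANSWER: 7


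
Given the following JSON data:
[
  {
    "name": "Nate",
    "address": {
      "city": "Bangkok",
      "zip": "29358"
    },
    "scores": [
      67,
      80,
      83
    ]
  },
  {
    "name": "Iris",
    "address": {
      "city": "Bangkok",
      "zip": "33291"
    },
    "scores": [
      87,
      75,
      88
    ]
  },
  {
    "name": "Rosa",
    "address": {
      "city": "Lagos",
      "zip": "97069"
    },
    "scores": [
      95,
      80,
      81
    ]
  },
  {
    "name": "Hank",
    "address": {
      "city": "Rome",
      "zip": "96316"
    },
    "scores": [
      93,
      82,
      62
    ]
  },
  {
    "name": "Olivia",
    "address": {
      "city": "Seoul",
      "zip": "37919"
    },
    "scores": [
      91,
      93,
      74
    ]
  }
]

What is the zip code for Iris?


Path: records[1].address.zip
Value: 33291

ANSWER: 33291


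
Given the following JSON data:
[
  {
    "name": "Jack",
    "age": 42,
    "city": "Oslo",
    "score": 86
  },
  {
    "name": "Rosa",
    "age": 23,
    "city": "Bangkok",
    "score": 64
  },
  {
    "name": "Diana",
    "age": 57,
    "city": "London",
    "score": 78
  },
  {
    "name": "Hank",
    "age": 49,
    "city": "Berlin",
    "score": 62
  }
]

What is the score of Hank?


Looking up record where name = Hank
Record index: 3
Field 'score' = 62

ANSWER: 62


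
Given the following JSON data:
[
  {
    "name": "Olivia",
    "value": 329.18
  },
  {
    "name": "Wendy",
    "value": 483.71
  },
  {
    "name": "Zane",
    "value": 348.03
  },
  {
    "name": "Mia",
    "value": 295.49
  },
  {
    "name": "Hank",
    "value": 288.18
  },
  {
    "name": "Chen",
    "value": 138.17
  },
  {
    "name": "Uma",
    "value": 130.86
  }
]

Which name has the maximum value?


Comparing values:
  Olivia: 329.18
  Wendy: 483.71
  Zane: 348.03
  Mia: 295.49
  Hank: 288.18
  Chen: 138.17
  Uma: 130.86
Maximum: Wendy (483.71)

ANSWER: Wendy


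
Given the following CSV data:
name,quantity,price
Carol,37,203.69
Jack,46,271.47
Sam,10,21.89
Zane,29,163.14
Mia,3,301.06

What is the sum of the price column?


Values in 'price' column:
  Row 1: 203.69
  Row 2: 271.47
  Row 3: 21.89
  Row 4: 163.14
  Row 5: 301.06
Sum = 203.69 + 271.47 + 21.89 + 163.14 + 301.06 = 961.25

ANSWER: 961.25


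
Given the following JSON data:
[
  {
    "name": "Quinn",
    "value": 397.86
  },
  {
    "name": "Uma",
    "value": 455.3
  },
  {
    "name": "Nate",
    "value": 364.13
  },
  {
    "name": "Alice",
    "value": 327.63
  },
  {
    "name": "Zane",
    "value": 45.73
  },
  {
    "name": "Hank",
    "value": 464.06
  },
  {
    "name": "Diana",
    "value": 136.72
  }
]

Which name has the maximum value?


Comparing values:
  Quinn: 397.86
  Uma: 455.3
  Nate: 364.13
  Alice: 327.63
  Zane: 45.73
  Hank: 464.06
  Diana: 136.72
Maximum: Hank (464.06)

ANSWER: Hank


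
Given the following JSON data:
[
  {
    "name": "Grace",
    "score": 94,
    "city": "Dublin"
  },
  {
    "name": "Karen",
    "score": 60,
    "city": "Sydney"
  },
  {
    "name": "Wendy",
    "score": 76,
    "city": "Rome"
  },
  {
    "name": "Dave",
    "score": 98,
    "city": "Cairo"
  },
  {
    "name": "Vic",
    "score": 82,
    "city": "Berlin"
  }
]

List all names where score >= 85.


Filtering records where score >= 85:
  Grace (score=94) -> YES
  Karen (score=60) -> no
  Wendy (score=76) -> no
  Dave (score=98) -> YES
  Vic (score=82) -> no


ANSWER: Grace, Dave


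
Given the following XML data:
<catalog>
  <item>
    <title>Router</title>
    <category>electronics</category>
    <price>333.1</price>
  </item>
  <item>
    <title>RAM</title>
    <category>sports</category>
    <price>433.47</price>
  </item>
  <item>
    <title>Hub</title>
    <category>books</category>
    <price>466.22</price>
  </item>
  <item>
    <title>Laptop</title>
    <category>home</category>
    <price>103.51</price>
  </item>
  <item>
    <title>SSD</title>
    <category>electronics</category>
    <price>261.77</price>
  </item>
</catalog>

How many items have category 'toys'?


Scanning <item> elements for <category>toys</category>:
Count: 0

ANSWER: 0


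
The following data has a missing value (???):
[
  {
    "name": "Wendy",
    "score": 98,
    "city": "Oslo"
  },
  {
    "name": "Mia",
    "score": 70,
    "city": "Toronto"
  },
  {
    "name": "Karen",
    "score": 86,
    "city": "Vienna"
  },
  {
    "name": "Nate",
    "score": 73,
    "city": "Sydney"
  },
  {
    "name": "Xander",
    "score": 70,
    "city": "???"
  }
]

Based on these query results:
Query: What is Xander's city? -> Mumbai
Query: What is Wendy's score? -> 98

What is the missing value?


The missing value is Xander's city
From query: Xander's city = Mumbai

ANSWER: Mumbai


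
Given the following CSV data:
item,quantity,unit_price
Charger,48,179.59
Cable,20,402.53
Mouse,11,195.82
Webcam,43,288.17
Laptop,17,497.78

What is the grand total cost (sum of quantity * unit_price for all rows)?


Computing row totals:
  Charger: 48 * 179.59 = 8620.32
  Cable: 20 * 402.53 = 8050.6
  Mouse: 11 * 195.82 = 2154.02
  Webcam: 43 * 288.17 = 12391.31
  Laptop: 17 * 497.78 = 8462.26
Grand total = 8620.32 + 8050.6 + 2154.02 + 12391.31 + 8462.26 = 39678.51

ANSWER: 39678.51


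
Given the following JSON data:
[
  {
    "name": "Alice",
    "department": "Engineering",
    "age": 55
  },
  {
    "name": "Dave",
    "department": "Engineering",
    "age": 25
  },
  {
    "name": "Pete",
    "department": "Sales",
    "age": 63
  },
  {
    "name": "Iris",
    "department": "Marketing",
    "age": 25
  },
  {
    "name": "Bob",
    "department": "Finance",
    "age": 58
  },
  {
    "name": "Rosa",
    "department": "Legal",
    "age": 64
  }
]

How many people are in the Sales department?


Scanning records for department = Sales
  Record 2: Pete
Count: 1

ANSWER: 1


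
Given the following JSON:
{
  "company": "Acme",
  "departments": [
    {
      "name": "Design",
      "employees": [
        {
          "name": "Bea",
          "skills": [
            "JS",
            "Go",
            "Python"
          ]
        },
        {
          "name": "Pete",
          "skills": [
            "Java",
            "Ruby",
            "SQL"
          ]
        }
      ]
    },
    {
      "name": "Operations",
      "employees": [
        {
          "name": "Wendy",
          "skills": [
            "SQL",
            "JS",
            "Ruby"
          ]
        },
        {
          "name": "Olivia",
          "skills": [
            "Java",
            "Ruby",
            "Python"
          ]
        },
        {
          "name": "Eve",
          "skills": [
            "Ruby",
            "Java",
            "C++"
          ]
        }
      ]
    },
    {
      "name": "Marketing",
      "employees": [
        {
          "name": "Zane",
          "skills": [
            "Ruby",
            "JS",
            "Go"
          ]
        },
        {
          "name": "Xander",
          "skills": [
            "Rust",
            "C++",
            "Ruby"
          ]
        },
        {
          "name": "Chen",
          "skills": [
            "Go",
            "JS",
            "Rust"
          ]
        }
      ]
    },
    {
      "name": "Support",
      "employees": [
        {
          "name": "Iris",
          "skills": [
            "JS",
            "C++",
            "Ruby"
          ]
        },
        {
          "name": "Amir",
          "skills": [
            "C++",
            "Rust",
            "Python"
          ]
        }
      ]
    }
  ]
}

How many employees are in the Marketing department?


Path: departments[2].employees
Count: 3

ANSWER: 3


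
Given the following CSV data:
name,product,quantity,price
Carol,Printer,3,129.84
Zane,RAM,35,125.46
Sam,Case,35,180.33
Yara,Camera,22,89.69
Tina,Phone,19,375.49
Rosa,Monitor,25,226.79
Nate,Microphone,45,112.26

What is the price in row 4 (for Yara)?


Row 4: Yara
Column 'price' = 89.69

ANSWER: 89.69


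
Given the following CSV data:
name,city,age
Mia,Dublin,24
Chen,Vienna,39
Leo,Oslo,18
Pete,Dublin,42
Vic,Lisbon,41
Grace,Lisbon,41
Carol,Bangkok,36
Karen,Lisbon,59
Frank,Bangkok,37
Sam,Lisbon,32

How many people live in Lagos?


Scanning city column for 'Lagos':
Total matches: 0

ANSWER: 0


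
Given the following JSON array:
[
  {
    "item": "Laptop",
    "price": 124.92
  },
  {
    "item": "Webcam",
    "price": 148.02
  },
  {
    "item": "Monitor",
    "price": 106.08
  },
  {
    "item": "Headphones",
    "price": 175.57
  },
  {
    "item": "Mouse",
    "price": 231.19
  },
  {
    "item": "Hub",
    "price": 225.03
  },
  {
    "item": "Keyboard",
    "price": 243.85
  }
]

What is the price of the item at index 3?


Array index 3 -> Headphones
price = 175.57

ANSWER: 175.57


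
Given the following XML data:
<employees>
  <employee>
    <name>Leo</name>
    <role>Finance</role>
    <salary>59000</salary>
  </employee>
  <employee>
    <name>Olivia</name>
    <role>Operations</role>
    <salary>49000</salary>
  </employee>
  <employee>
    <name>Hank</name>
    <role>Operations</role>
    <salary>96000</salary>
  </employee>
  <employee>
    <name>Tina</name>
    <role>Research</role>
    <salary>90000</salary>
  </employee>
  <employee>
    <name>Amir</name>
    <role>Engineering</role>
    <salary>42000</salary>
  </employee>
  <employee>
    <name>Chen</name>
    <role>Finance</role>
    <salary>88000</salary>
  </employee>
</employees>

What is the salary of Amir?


Searching for <employee> with <name>Amir</name>
Found at position 5
<salary>42000</salary>

ANSWER: 42000


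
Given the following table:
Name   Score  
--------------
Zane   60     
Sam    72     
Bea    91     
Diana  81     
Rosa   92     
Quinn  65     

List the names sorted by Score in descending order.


Sorting by Score (descending):
  Rosa: 92
  Bea: 91
  Diana: 81
  Sam: 72
  Quinn: 65
  Zane: 60


ANSWER: Rosa, Bea, Diana, Sam, Quinn, Zane


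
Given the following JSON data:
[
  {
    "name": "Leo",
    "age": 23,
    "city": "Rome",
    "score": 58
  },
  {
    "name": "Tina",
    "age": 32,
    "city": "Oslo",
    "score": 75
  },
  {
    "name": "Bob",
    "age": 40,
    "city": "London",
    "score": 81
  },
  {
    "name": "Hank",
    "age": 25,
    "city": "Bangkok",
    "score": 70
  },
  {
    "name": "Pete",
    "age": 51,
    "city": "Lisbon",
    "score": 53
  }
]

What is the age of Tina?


Looking up record where name = Tina
Record index: 1
Field 'age' = 32

ANSWER: 32


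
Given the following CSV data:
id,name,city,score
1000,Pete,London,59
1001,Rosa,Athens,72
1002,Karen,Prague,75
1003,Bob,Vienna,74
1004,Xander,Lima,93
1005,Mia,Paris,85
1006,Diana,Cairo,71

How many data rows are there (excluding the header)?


Counting rows (excluding header):
Header: id,name,city,score
Data rows: 7

ANSWER: 7


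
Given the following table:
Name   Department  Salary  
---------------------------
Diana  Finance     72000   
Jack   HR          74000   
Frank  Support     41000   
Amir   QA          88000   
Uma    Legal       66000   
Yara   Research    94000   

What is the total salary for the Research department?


Research department members:
  Yara: 94000
Total = 94000 = 94000

ANSWER: 94000


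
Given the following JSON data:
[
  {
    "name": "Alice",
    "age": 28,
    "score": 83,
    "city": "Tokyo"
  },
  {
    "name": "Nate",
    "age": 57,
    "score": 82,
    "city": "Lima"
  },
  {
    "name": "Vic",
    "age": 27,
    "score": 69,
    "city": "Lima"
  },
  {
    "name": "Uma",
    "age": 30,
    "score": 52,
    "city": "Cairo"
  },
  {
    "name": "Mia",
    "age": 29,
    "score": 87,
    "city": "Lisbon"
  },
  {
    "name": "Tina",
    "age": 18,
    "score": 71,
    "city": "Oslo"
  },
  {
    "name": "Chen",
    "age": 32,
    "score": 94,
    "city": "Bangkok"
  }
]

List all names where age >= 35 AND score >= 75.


Checking both conditions:
  Alice (age=28, score=83) -> no
  Nate (age=57, score=82) -> YES
  Vic (age=27, score=69) -> no
  Uma (age=30, score=52) -> no
  Mia (age=29, score=87) -> no
  Tina (age=18, score=71) -> no
  Chen (age=32, score=94) -> no


ANSWER: Nate


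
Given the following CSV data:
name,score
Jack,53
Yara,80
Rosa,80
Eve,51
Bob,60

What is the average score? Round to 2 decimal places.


Scores: 53, 80, 80, 51, 60
Sum = 324
Count = 5
Average = 324 / 5 = 64.80

ANSWER: 64.80


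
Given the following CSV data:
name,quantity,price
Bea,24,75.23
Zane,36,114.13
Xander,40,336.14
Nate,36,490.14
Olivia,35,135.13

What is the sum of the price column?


Values in 'price' column:
  Row 1: 75.23
  Row 2: 114.13
  Row 3: 336.14
  Row 4: 490.14
  Row 5: 135.13
Sum = 75.23 + 114.13 + 336.14 + 490.14 + 135.13 = 1150.77

ANSWER: 1150.77


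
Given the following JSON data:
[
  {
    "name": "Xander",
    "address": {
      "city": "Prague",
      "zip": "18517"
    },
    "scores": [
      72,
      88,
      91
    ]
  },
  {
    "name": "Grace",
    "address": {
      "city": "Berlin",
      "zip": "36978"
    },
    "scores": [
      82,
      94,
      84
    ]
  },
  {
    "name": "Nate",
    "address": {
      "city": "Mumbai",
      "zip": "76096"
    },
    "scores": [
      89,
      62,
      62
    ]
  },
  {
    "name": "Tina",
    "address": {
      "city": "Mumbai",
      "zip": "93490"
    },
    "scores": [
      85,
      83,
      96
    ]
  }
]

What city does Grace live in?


Path: records[1].address.city
Value: Berlin

ANSWER: Berlin


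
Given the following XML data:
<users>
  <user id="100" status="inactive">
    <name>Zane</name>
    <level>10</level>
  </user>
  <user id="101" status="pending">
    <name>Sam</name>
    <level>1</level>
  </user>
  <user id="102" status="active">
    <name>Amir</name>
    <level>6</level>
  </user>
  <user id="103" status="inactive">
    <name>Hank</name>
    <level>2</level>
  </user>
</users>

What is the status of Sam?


Finding user with name = Sam
user id="101" status="pending"

ANSWER: pending


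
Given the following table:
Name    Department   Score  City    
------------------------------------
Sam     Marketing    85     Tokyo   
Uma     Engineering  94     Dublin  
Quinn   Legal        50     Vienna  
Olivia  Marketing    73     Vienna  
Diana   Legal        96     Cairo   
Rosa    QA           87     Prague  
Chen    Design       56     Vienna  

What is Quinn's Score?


Row 3: Quinn
Score = 50

ANSWER: 50


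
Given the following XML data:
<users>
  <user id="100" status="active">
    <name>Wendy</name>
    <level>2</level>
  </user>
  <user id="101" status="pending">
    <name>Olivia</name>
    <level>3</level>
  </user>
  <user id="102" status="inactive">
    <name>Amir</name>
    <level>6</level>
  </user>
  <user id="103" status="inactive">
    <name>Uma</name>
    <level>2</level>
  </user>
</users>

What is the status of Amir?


Finding user with name = Amir
user id="102" status="inactive"

ANSWER: inactive


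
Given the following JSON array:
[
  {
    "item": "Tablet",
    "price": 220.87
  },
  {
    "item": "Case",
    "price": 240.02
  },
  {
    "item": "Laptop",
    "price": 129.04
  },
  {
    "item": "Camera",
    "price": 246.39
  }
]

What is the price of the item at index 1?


Array index 1 -> Case
price = 240.02

ANSWER: 240.02


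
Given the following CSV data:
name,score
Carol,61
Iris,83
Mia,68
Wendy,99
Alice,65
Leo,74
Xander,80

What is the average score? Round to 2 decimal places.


Scores: 61, 83, 68, 99, 65, 74, 80
Sum = 530
Count = 7
Average = 530 / 7 = 75.71

ANSWER: 75.71


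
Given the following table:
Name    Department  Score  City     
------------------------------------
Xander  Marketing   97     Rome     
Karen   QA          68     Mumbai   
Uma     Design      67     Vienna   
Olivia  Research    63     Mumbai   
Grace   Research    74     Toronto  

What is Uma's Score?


Row 3: Uma
Score = 67

ANSWER: 67


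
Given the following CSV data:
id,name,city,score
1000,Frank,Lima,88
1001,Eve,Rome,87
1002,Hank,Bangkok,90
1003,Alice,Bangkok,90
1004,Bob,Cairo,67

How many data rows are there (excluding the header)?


Counting rows (excluding header):
Header: id,name,city,score
Data rows: 5

ANSWER: 5


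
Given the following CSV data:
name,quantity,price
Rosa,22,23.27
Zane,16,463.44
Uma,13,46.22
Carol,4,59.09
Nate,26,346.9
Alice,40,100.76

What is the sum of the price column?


Values in 'price' column:
  Row 1: 23.27
  Row 2: 463.44
  Row 3: 46.22
  Row 4: 59.09
  Row 5: 346.9
  Row 6: 100.76
Sum = 23.27 + 463.44 + 46.22 + 59.09 + 346.9 + 100.76 = 1039.68

ANSWER: 1039.68


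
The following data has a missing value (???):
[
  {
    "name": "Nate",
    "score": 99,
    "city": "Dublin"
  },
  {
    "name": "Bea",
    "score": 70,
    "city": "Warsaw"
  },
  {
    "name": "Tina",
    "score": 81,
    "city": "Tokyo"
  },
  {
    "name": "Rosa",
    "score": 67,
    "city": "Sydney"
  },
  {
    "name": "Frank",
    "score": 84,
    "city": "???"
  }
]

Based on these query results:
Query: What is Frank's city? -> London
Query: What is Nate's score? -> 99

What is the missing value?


The missing value is Frank's city
From query: Frank's city = London

ANSWER: London


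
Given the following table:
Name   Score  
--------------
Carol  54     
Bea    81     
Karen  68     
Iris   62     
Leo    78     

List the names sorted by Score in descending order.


Sorting by Score (descending):
  Bea: 81
  Leo: 78
  Karen: 68
  Iris: 62
  Carol: 54


ANSWER: Bea, Leo, Karen, Iris, Carol


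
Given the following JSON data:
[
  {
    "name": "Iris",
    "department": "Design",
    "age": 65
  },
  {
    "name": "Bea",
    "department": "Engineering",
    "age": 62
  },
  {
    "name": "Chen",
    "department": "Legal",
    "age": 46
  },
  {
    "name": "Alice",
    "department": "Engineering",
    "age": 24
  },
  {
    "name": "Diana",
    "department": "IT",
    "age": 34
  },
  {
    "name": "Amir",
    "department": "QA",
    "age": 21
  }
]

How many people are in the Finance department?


Scanning records for department = Finance
  No matches found
Count: 0

ANSWER: 0


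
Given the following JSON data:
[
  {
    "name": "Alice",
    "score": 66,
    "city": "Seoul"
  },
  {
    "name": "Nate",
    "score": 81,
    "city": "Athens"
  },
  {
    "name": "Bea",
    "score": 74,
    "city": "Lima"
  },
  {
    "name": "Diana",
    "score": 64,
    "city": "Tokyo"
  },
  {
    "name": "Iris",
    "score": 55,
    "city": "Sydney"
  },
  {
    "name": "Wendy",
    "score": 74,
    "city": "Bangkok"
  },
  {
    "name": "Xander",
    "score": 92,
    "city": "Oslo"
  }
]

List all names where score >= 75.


Filtering records where score >= 75:
  Alice (score=66) -> no
  Nate (score=81) -> YES
  Bea (score=74) -> no
  Diana (score=64) -> no
  Iris (score=55) -> no
  Wendy (score=74) -> no
  Xander (score=92) -> YES


ANSWER: Nate, Xander


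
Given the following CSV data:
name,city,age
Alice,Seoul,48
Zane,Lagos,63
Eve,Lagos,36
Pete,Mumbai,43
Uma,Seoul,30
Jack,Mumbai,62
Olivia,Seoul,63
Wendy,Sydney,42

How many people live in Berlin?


Scanning city column for 'Berlin':
Total matches: 0

ANSWER: 0


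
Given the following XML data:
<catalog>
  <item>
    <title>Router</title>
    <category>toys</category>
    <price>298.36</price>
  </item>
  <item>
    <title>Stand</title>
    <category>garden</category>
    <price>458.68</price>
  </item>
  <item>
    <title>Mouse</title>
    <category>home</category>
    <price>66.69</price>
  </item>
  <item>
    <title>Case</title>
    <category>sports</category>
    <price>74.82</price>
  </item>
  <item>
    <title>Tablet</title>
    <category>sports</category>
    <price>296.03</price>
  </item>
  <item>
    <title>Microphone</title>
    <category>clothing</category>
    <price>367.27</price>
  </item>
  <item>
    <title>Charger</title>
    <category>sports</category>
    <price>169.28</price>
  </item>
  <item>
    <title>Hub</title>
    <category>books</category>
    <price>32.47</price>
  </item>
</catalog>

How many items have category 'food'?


Scanning <item> elements for <category>food</category>:
Count: 0

ANSWER: 0


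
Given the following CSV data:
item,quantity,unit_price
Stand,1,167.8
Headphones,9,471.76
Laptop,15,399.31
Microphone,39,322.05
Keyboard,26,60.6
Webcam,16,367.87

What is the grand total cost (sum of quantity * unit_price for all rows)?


Computing row totals:
  Stand: 1 * 167.8 = 167.8
  Headphones: 9 * 471.76 = 4245.84
  Laptop: 15 * 399.31 = 5989.65
  Microphone: 39 * 322.05 = 12559.95
  Keyboard: 26 * 60.6 = 1575.6
  Webcam: 16 * 367.87 = 5885.92
Grand total = 167.8 + 4245.84 + 5989.65 + 12559.95 + 1575.6 + 5885.92 = 30424.76

ANSWER: 30424.76


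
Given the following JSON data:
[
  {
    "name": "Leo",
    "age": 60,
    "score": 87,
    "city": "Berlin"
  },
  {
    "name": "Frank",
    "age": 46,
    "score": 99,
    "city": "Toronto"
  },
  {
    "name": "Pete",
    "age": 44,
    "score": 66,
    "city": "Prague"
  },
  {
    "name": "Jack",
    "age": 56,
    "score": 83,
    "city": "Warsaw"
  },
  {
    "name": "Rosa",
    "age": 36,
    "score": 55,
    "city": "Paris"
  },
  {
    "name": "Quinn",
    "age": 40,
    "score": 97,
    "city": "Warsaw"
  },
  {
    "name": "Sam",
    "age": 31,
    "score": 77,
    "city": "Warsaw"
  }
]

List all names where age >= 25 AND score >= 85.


Checking both conditions:
  Leo (age=60, score=87) -> YES
  Frank (age=46, score=99) -> YES
  Pete (age=44, score=66) -> no
  Jack (age=56, score=83) -> no
  Rosa (age=36, score=55) -> no
  Quinn (age=40, score=97) -> YES
  Sam (age=31, score=77) -> no


ANSWER: Leo, Frank, Quinn


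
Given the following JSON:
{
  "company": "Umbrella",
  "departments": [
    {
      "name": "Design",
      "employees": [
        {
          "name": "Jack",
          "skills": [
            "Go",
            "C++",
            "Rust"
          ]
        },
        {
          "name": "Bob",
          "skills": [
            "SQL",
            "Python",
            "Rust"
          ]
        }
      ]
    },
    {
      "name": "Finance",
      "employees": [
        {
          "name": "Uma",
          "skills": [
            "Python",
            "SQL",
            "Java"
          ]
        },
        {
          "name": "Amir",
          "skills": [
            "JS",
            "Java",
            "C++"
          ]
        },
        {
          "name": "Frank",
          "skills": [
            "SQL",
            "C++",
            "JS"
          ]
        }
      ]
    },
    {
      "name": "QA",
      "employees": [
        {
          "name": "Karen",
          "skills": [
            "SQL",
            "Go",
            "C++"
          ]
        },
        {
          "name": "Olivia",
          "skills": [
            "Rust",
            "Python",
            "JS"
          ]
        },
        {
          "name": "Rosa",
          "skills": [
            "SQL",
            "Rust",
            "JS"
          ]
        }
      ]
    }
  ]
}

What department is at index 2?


Path: departments[2].name
Value: QA

ANSWER: QA


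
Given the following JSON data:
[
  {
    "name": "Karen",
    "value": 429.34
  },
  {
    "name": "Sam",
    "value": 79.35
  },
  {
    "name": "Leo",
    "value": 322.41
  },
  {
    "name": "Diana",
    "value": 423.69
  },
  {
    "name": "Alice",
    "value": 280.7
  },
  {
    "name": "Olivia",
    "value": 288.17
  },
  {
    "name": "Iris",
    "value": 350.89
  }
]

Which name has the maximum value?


Comparing values:
  Karen: 429.34
  Sam: 79.35
  Leo: 322.41
  Diana: 423.69
  Alice: 280.7
  Olivia: 288.17
  Iris: 350.89
Maximum: Karen (429.34)

ANSWER: Karen


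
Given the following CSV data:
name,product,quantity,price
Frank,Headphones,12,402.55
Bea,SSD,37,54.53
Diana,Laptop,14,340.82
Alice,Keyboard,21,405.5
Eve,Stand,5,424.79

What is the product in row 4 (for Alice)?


Row 4: Alice
Column 'product' = Keyboard

ANSWER: Keyboard


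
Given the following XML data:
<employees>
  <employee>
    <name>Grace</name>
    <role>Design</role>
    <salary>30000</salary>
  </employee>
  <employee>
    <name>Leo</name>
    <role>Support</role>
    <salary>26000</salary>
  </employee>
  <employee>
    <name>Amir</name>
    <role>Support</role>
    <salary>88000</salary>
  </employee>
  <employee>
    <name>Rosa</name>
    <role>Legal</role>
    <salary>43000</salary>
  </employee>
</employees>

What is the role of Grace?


Searching for <employee> with <name>Grace</name>
Found at position 1
<role>Design</role>

ANSWER: Design


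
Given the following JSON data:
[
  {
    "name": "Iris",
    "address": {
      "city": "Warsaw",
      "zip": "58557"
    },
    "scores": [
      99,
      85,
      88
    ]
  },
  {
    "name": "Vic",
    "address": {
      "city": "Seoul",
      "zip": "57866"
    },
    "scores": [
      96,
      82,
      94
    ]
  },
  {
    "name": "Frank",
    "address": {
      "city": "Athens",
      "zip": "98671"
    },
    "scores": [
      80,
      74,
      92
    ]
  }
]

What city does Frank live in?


Path: records[2].address.city
Value: Athens

ANSWER: Athens


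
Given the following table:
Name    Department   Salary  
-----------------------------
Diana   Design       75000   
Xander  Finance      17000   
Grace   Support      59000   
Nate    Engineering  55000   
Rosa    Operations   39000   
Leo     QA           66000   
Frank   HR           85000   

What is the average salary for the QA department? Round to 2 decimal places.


QA department members:
  Leo: 66000
Sum = 66000
Count = 1
Average = 66000 / 1 = 66000.00

ANSWER: 66000.00


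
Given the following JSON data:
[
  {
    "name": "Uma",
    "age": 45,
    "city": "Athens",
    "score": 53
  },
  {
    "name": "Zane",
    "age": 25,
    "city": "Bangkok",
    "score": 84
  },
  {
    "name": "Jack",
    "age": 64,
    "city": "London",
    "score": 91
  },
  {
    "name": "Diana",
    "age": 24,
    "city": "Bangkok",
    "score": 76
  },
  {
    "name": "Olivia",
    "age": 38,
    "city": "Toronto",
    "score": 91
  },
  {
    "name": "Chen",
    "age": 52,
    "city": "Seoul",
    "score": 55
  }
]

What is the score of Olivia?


Looking up record where name = Olivia
Record index: 4
Field 'score' = 91

ANSWER: 91


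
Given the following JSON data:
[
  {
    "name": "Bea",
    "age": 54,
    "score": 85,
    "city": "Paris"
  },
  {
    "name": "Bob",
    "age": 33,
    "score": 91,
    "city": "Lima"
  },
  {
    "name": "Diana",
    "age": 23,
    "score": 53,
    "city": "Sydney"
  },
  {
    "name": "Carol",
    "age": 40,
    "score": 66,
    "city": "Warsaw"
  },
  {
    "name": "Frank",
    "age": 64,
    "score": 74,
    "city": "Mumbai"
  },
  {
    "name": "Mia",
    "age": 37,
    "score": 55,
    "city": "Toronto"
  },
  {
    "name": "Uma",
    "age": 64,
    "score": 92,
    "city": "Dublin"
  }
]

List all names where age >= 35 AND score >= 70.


Checking both conditions:
  Bea (age=54, score=85) -> YES
  Bob (age=33, score=91) -> no
  Diana (age=23, score=53) -> no
  Carol (age=40, score=66) -> no
  Frank (age=64, score=74) -> YES
  Mia (age=37, score=55) -> no
  Uma (age=64, score=92) -> YES


ANSWER: Bea, Frank, Uma


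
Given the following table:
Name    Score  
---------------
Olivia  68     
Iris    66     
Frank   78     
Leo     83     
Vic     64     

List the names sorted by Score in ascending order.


Sorting by Score (ascending):
  Vic: 64
  Iris: 66
  Olivia: 68
  Frank: 78
  Leo: 83


ANSWER: Vic, Iris, Olivia, Frank, Leo


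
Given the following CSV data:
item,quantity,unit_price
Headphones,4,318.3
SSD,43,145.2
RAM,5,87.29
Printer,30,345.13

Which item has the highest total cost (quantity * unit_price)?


Computing row totals:
  Headphones: 1273.2
  SSD: 6243.6
  RAM: 436.45
  Printer: 10353.9
Maximum: Printer (10353.9)

ANSWER: Printer
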